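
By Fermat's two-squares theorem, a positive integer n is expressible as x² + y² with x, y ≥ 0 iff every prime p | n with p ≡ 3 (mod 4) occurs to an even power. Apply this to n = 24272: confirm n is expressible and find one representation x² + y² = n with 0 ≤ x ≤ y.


Step 1: Factor n = 24272 = 2^4 · 37 · 41.
Step 2: Check the mod-4 condition on each prime factor: 2 = 2 (special); 37 ≡ 1 (mod 4), exponent 1; 41 ≡ 1 (mod 4), exponent 1.
All primes ≡ 3 (mod 4) appear to even exponent (or don't appear), so by the two-squares theorem n IS expressible as a sum of two squares.
Step 3: Build a representation. Group n = k² · m with k = 4 and m = 37 · 41 = 1517 (a product of primes ≡ 1 (mod 4)); a representation of m scales to one of n via (k·x)² + (k·y)² = k²(x² + y²). Each prime p ≡ 1 (mod 4) is itself a sum of two squares; find a² by testing p − a² for a perfect square:
  37: 37 − 1² = 36 = 6² ⇒ 37 = 1² + 6².
  41: 41 − 1² = 40, 41 − 2² = 37, 41 − 3² = 32, 41 − 4² = 25 = 5² ⇒ 41 = 4² + 5².
  Combine using the Brahmagupta–Fibonacci identity (a² + b²)(c² + d²) = (ac − bd)² + (ad + bc)² = (ac + bd)² + (ad − bc)²:
  37 · 41 = 1517: from (1² + 6²)(4² + 5²), take (1·4 − 6·5, 1·5 + 6·4) = (4 − 30, 5 + 24) = (-26, 29); dropping signs (only squares matter) gives (26, 29); check 26² + 29² = 676 + 841 = 1517 ✓.
  Scale by k = 4: (4·26, 4·29) = (104, 116).
Step 4: Order so x ≤ y and verify: 104² + 116² = 10816 + 13456 = 24272 = n. ✓

n = 24272 = 104² + 116² (one valid representation with x ≤ y).


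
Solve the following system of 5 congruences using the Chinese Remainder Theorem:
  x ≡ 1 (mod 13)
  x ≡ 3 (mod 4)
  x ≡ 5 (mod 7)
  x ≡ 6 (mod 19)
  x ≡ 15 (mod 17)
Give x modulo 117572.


Product of moduli M = 13 · 4 · 7 · 19 · 17 = 117572.
Merge one congruence at a time:
  Start: x ≡ 1 (mod 13).
  Combine with x ≡ 3 (mod 4); new modulus lcm = 52.
    Write x = 1 + 13·t and substitute into x ≡ 3 (mod 4): 13·t ≡ 3 − 1 = 2 (mod 4).
    Reduce coefficients mod 4: 1·t ≡ 2 (mod 4).
    So t ≡ 2 (mod 4).
    Then x = 1 + 13·2 = 27, valid modulo lcm(13, 4) = 52: x ≡ 27 (mod 52).
  Combine with x ≡ 5 (mod 7); new modulus lcm = 364.
    Write x = 27 + 52·t and substitute into x ≡ 5 (mod 7): 52·t ≡ 5 − 27 = -22 (mod 7).
    Reduce coefficients mod 7: 3·t ≡ 6 (mod 7).
    The inverse of 3 mod 7 is 5 (since 3·5 = 15 = 2·7 + 1), so t ≡ 5·6 = 30 ≡ 2 (mod 7).
    Then x = 27 + 52·2 = 131, valid modulo lcm(52, 7) = 364: x ≡ 131 (mod 364).
  Combine with x ≡ 6 (mod 19); new modulus lcm = 6916.
    Write x = 131 + 364·t and substitute into x ≡ 6 (mod 19): 364·t ≡ 6 − 131 = -125 (mod 19).
    Reduce coefficients mod 19: 3·t ≡ 8 (mod 19).
    The inverse of 3 mod 19 is 13 (since 3·13 = 39 = 2·19 + 1), so t ≡ 13·8 = 104 ≡ 9 (mod 19).
    Then x = 131 + 364·9 = 3407, valid modulo lcm(364, 19) = 6916: x ≡ 3407 (mod 6916).
  Combine with x ≡ 15 (mod 17); new modulus lcm = 117572.
    Write x = 3407 + 6916·t and substitute into x ≡ 15 (mod 17): 6916·t ≡ 15 − 3407 = -3392 (mod 17).
    Reduce coefficients mod 17: 14·t ≡ 8 (mod 17).
    The inverse of 14 mod 17 is 11 (since 14·11 = 154 = 9·17 + 1), so t ≡ 11·8 = 88 ≡ 3 (mod 17).
    Then x = 3407 + 6916·3 = 24155, valid modulo lcm(6916, 17) = 117572: x ≡ 24155 (mod 117572).
Verify against each original: 24155 mod 13 = 1, 24155 mod 4 = 3, 24155 mod 7 = 5, 24155 mod 19 = 6, 24155 mod 17 = 15.

x ≡ 24155 (mod 117572).


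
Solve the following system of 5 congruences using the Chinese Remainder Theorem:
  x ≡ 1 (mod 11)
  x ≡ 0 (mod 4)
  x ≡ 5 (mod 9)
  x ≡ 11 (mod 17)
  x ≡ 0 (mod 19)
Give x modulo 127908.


Product of moduli M = 11 · 4 · 9 · 17 · 19 = 127908.
Merge one congruence at a time:
  Start: x ≡ 1 (mod 11).
  Combine with x ≡ 0 (mod 4); new modulus lcm = 44.
    Write x = 1 + 11·t and substitute into x ≡ 0 (mod 4): 11·t ≡ 0 − 1 = -1 (mod 4).
    Reduce coefficients mod 4: 3·t ≡ 3 (mod 4).
    The inverse of 3 mod 4 is 3 (since 3·3 = 9 = 2·4 + 1), so t ≡ 3·3 = 9 ≡ 1 (mod 4).
    Then x = 1 + 11·1 = 12, valid modulo lcm(11, 4) = 44: x ≡ 12 (mod 44).
  Combine with x ≡ 5 (mod 9); new modulus lcm = 396.
    Write x = 12 + 44·t and substitute into x ≡ 5 (mod 9): 44·t ≡ 5 − 12 = -7 (mod 9).
    Reduce coefficients mod 9: 8·t ≡ 2 (mod 9).
    The inverse of 8 mod 9 is 8 (since 8·8 = 64 = 7·9 + 1), so t ≡ 8·2 = 16 ≡ 7 (mod 9).
    Then x = 12 + 44·7 = 320, valid modulo lcm(44, 9) = 396: x ≡ 320 (mod 396).
  Combine with x ≡ 11 (mod 17); new modulus lcm = 6732.
    Write x = 320 + 396·t and substitute into x ≡ 11 (mod 17): 396·t ≡ 11 − 320 = -309 (mod 17).
    Reduce coefficients mod 17: 5·t ≡ 14 (mod 17).
    The inverse of 5 mod 17 is 7 (since 5·7 = 35 = 2·17 + 1), so t ≡ 7·14 = 98 ≡ 13 (mod 17).
    Then x = 320 + 396·13 = 5468, valid modulo lcm(396, 17) = 6732: x ≡ 5468 (mod 6732).
  Combine with x ≡ 0 (mod 19); new modulus lcm = 127908.
    Write x = 5468 + 6732·t and substitute into x ≡ 0 (mod 19): 6732·t ≡ 0 − 5468 = -5468 (mod 19).
    Reduce coefficients mod 19: 6·t ≡ 4 (mod 19).
    The inverse of 6 mod 19 is 16 (since 6·16 = 96 = 5·19 + 1), so t ≡ 16·4 = 64 ≡ 7 (mod 19).
    Then x = 5468 + 6732·7 = 52592, valid modulo lcm(6732, 19) = 127908: x ≡ 52592 (mod 127908).
Verify against each original: 52592 mod 11 = 1, 52592 mod 4 = 0, 52592 mod 9 = 5, 52592 mod 17 = 11, 52592 mod 19 = 0.

x ≡ 52592 (mod 127908).


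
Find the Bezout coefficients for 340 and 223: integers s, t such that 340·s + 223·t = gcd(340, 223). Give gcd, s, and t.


Euclidean algorithm on (340, 223) — divide until remainder is 0:
  340 = 1 · 223 + 117
  223 = 1 · 117 + 106
  117 = 1 · 106 + 11
  106 = 9 · 11 + 7
  11 = 1 · 7 + 4
  7 = 1 · 4 + 3
  4 = 1 · 3 + 1
  3 = 3 · 1 + 0
gcd(340, 223) = 1.
Track Bezout coefficients alongside the remainders: start with r₀ = 340 = a·1 + b·0 (s = 1, t = 0) and r₁ = 223 = a·0 + b·1 (s = 0, t = 1); each new remainder r_{k+1} = r_{k-1} − q_k·r_k inherits s_{k+1} = s_{k-1} − q_k·s_k, t_{k+1} = t_{k-1} − q_k·t_k, so r_k = a·s_k + b·t_k at every step:
  q = 1: r = 117, s = 1 − 1·0 = 1, t = 0 − 1·1 = -1  (check: 340·1 + 223·(-1) = 117)
  q = 1: r = 106, s = 0 − 1·1 = -1, t = 1 − 1·(-1) = 2  (check: 340·(-1) + 223·2 = 106)
  q = 1: r = 11, s = 1 − 1·(-1) = 2, t = -1 − 1·2 = -3  (check: 340·2 + 223·(-3) = 11)
  q = 9: r = 7, s = -1 − 9·2 = -19, t = 2 − 9·(-3) = 29  (check: 340·(-19) + 223·29 = 7)
  q = 1: r = 4, s = 2 − 1·(-19) = 21, t = -3 − 1·29 = -32  (check: 340·21 + 223·(-32) = 4)
  q = 1: r = 3, s = -19 − 1·21 = -40, t = 29 − 1·(-32) = 61  (check: 340·(-40) + 223·61 = 3)
  q = 1: r = 1, s = 21 − 1·(-40) = 61, t = -32 − 1·61 = -93  (check: 340·61 + 223·(-93) = 1)
The row with r = 1 (the gcd) gives the Bezout coefficients s = 61, t = -93.
Result: 340 · (61) + 223 · (-93) = 1.

gcd(340, 223) = 1; s = 61, t = -93 (check: 340·61 + 223·(-93) = 1).


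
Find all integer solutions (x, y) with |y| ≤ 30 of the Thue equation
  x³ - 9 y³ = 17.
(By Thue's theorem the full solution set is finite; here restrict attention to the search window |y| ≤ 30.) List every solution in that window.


The equation is x³ - 9y³ = 17. For fixed y, x³ = 9·y³ + 17, so a solution requires the RHS to be a perfect cube.
Strategy: iterate y from -30 to 30, compute RHS = 9·y³ + 17, and check whether it is a (positive or negative) perfect cube.
Check small values of y:
  y = 0: RHS = 17 is not a perfect cube.
  y = 1: RHS = 26 is not a perfect cube.
  y = -1: RHS = 8 = (2)³ ⇒ x = 2 works.
  y = 2: RHS = 89 is not a perfect cube.
  y = -2: RHS = -55 is not a perfect cube.
  y = 3: RHS = 260 is not a perfect cube.
  y = -3: RHS = -226 is not a perfect cube.
Continuing, at y = -25: RHS = -140608 = (-52)³ ⇒ x = -52 works.
Searching the remaining y in |y| ≤ 30 finds no further solutions.
Collected solutions: (2, -1), (-52, -25).

Solutions (with |y| ≤ 30): (2, -1), (-52, -25).


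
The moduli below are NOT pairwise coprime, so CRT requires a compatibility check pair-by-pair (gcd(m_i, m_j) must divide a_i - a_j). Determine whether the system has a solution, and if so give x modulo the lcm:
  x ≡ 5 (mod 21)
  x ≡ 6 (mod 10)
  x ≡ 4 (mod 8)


Moduli 21, 10, 8 are not pairwise coprime, so CRT works modulo lcm(m_i) when all pairwise compatibility conditions hold.
Pairwise compatibility: gcd(m_i, m_j) must divide a_i - a_j for every pair.
Merge one congruence at a time:
  Start: x ≡ 5 (mod 21).
  Combine with x ≡ 6 (mod 10): gcd(21, 10) = 1; 6 - 5 = 1, which IS divisible by 1, so compatible.
    Write x = 5 + 21·t and substitute into x ≡ 6 (mod 10): 21·t ≡ 6 − 5 = 1 (mod 10).
    Reduce coefficients mod 10: 1·t ≡ 1 (mod 10).
    So t ≡ 1 (mod 10).
    Then x = 5 + 21·1 = 26, valid modulo lcm(21, 10) = 210: x ≡ 26 (mod 210).
  Combine with x ≡ 4 (mod 8): gcd(210, 8) = 2; 4 - 26 = -22, which IS divisible by 2, so compatible.
    Write x = 26 + 210·t and substitute into x ≡ 4 (mod 8): 210·t ≡ 4 − 26 = -22 (mod 8).
    Divide the congruence (and modulus) by g = 2: 105·t ≡ -11 (mod 4).
    Reduce coefficients mod 4: 1·t ≡ 1 (mod 4).
    So t ≡ 1 (mod 4).
    Then x = 26 + 210·1 = 236, valid modulo lcm(210, 8) = 840: x ≡ 236 (mod 840).
Verify: 236 mod 21 = 5, 236 mod 10 = 6, 236 mod 8 = 4.

x ≡ 236 (mod 840).


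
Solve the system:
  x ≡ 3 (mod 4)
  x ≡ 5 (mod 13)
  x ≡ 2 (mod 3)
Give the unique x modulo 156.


Moduli 4, 13, 3 are pairwise coprime; by CRT there is a unique solution modulo M = 4 · 13 · 3 = 156.
Solve pairwise, accumulating the modulus:
  Start with x ≡ 3 (mod 4).
  Combine with x ≡ 5 (mod 13): since gcd(4, 13) = 1, we get a unique residue mod 52.
    Write x = 3 + 4·t and substitute into x ≡ 5 (mod 13): 4·t ≡ 5 − 3 = 2 (mod 13).
    The inverse of 4 mod 13 is 10 (since 4·10 = 40 = 3·13 + 1), so t ≡ 10·2 = 20 ≡ 7 (mod 13).
    Then x = 3 + 4·7 = 31, valid modulo lcm(4, 13) = 52: x ≡ 31 (mod 52).
  Combine with x ≡ 2 (mod 3): since gcd(52, 3) = 1, we get a unique residue mod 156.
    Write x = 31 + 52·t and substitute into x ≡ 2 (mod 3): 52·t ≡ 2 − 31 = -29 (mod 3).
    Reduce coefficients mod 3: 1·t ≡ 1 (mod 3).
    So t ≡ 1 (mod 3).
    Then x = 31 + 52·1 = 83, valid modulo lcm(52, 3) = 156: x ≡ 83 (mod 156).
Verify: 83 mod 4 = 3 ✓, 83 mod 13 = 5 ✓, 83 mod 3 = 2 ✓.

x ≡ 83 (mod 156).


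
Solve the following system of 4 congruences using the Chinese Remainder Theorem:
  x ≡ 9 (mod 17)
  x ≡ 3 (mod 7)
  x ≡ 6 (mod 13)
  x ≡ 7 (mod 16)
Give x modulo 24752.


Product of moduli M = 17 · 7 · 13 · 16 = 24752.
Merge one congruence at a time:
  Start: x ≡ 9 (mod 17).
  Combine with x ≡ 3 (mod 7); new modulus lcm = 119.
    Write x = 9 + 17·t and substitute into x ≡ 3 (mod 7): 17·t ≡ 3 − 9 = -6 (mod 7).
    Reduce coefficients mod 7: 3·t ≡ 1 (mod 7).
    The inverse of 3 mod 7 is 5 (since 3·5 = 15 = 2·7 + 1), so t ≡ 5·1 = 5 ≡ 5 (mod 7).
    Then x = 9 + 17·5 = 94, valid modulo lcm(17, 7) = 119: x ≡ 94 (mod 119).
  Combine with x ≡ 6 (mod 13); new modulus lcm = 1547.
    Write x = 94 + 119·t and substitute into x ≡ 6 (mod 13): 119·t ≡ 6 − 94 = -88 (mod 13).
    Reduce coefficients mod 13: 2·t ≡ 3 (mod 13).
    The inverse of 2 mod 13 is 7 (since 2·7 = 14 = 1·13 + 1), so t ≡ 7·3 = 21 ≡ 8 (mod 13).
    Then x = 94 + 119·8 = 1046, valid modulo lcm(119, 13) = 1547: x ≡ 1046 (mod 1547).
  Combine with x ≡ 7 (mod 16); new modulus lcm = 24752.
    Write x = 1046 + 1547·t and substitute into x ≡ 7 (mod 16): 1547·t ≡ 7 − 1046 = -1039 (mod 16).
    Reduce coefficients mod 16: 11·t ≡ 1 (mod 16).
    The inverse of 11 mod 16 is 3 (since 11·3 = 33 = 2·16 + 1), so t ≡ 3·1 = 3 ≡ 3 (mod 16).
    Then x = 1046 + 1547·3 = 5687, valid modulo lcm(1547, 16) = 24752: x ≡ 5687 (mod 24752).
Verify against each original: 5687 mod 17 = 9, 5687 mod 7 = 3, 5687 mod 13 = 6, 5687 mod 16 = 7.

x ≡ 5687 (mod 24752).


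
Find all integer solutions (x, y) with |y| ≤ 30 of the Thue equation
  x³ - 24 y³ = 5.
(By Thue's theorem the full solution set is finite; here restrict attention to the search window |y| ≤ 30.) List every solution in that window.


The equation is x³ - 24y³ = 5. For fixed y, x³ = 24·y³ + 5, so a solution requires the RHS to be a perfect cube.
Strategy: iterate y from -30 to 30, compute RHS = 24·y³ + 5, and check whether it is a (positive or negative) perfect cube.
Check small values of y:
  y = 0: RHS = 5 is not a perfect cube.
  y = 1: RHS = 29 is not a perfect cube.
  y = -1: RHS = -19 is not a perfect cube.
  y = 2: RHS = 197 is not a perfect cube.
  y = -2: RHS = -187 is not a perfect cube.
  y = 3: RHS = 653 is not a perfect cube.
  y = -3: RHS = -643 is not a perfect cube.
Continuing the search up to |y| = 30 finds no solutions either.
No (x, y) in the scanned range satisfies the equation.

No integer solutions with |y| ≤ 30.


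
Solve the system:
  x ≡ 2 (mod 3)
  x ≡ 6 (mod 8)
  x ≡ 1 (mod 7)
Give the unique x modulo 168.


Moduli 3, 8, 7 are pairwise coprime; by CRT there is a unique solution modulo M = 3 · 8 · 7 = 168.
Solve pairwise, accumulating the modulus:
  Start with x ≡ 2 (mod 3).
  Combine with x ≡ 6 (mod 8): since gcd(3, 8) = 1, we get a unique residue mod 24.
    Write x = 2 + 3·t and substitute into x ≡ 6 (mod 8): 3·t ≡ 6 − 2 = 4 (mod 8).
    The inverse of 3 mod 8 is 3 (since 3·3 = 9 = 1·8 + 1), so t ≡ 3·4 = 12 ≡ 4 (mod 8).
    Then x = 2 + 3·4 = 14, valid modulo lcm(3, 8) = 24: x ≡ 14 (mod 24).
  Combine with x ≡ 1 (mod 7): since gcd(24, 7) = 1, we get a unique residue mod 168.
    Write x = 14 + 24·t and substitute into x ≡ 1 (mod 7): 24·t ≡ 1 − 14 = -13 (mod 7).
    Reduce coefficients mod 7: 3·t ≡ 1 (mod 7).
    The inverse of 3 mod 7 is 5 (since 3·5 = 15 = 2·7 + 1), so t ≡ 5·1 = 5 ≡ 5 (mod 7).
    Then x = 14 + 24·5 = 134, valid modulo lcm(24, 7) = 168: x ≡ 134 (mod 168).
Verify: 134 mod 3 = 2 ✓, 134 mod 8 = 6 ✓, 134 mod 7 = 1 ✓.

x ≡ 134 (mod 168).


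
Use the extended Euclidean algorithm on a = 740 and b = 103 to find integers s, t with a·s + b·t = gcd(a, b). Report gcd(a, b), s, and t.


Euclidean algorithm on (740, 103) — divide until remainder is 0:
  740 = 7 · 103 + 19
  103 = 5 · 19 + 8
  19 = 2 · 8 + 3
  8 = 2 · 3 + 2
  3 = 1 · 2 + 1
  2 = 2 · 1 + 0
gcd(740, 103) = 1.
Track Bezout coefficients alongside the remainders: start with r₀ = 740 = a·1 + b·0 (s = 1, t = 0) and r₁ = 103 = a·0 + b·1 (s = 0, t = 1); each new remainder r_{k+1} = r_{k-1} − q_k·r_k inherits s_{k+1} = s_{k-1} − q_k·s_k, t_{k+1} = t_{k-1} − q_k·t_k, so r_k = a·s_k + b·t_k at every step:
  q = 7: r = 19, s = 1 − 7·0 = 1, t = 0 − 7·1 = -7  (check: 740·1 + 103·(-7) = 19)
  q = 5: r = 8, s = 0 − 5·1 = -5, t = 1 − 5·(-7) = 36  (check: 740·(-5) + 103·36 = 8)
  q = 2: r = 3, s = 1 − 2·(-5) = 11, t = -7 − 2·36 = -79  (check: 740·11 + 103·(-79) = 3)
  q = 2: r = 2, s = -5 − 2·11 = -27, t = 36 − 2·(-79) = 194  (check: 740·(-27) + 103·194 = 2)
  q = 1: r = 1, s = 11 − 1·(-27) = 38, t = -79 − 1·194 = -273  (check: 740·38 + 103·(-273) = 1)
The row with r = 1 (the gcd) gives the Bezout coefficients s = 38, t = -273.
Result: 740 · (38) + 103 · (-273) = 1.

gcd(740, 103) = 1; s = 38, t = -273 (check: 740·38 + 103·(-273) = 1).


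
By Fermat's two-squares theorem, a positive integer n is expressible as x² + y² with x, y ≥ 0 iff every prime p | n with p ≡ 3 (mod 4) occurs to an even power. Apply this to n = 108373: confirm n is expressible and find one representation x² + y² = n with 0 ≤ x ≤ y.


Step 1: Factor n = 108373 = 29 · 37 · 101.
Step 2: Check the mod-4 condition on each prime factor: 29 ≡ 1 (mod 4), exponent 1; 37 ≡ 1 (mod 4), exponent 1; 101 ≡ 1 (mod 4), exponent 1.
All primes ≡ 3 (mod 4) appear to even exponent (or don't appear), so by the two-squares theorem n IS expressible as a sum of two squares.
Step 3: Build a representation. Here n = 29 · 37 · 101 is a product of primes ≡ 1 (mod 4). Each prime p ≡ 1 (mod 4) is itself a sum of two squares; find a² by testing p − a² for a perfect square:
  29: 29 − 1² = 28, 29 − 2² = 25 = 5² ⇒ 29 = 2² + 5².
  37: 37 − 1² = 36 = 6² ⇒ 37 = 1² + 6².
  101: 101 − 1² = 100 = 10² ⇒ 101 = 1² + 10².
  Combine using the Brahmagupta–Fibonacci identity (a² + b²)(c² + d²) = (ac − bd)² + (ad + bc)² = (ac + bd)² + (ad − bc)²:
  29 · 37 = 1073: from (2² + 5²)(1² + 6²), take (2·1 − 5·6, 2·6 + 5·1) = (2 − 30, 12 + 5) = (-28, 17); dropping signs (only squares matter) gives (28, 17); check 28² + 17² = 784 + 289 = 1073 ✓.
  1073 · 101 = 108373: from (28² + 17²)(1² + 10²), take (28·1 − 17·10, 28·10 + 17·1) = (28 − 170, 280 + 17) = (-142, 297); dropping signs (only squares matter) gives (142, 297); check 142² + 297² = 20164 + 88209 = 108373 ✓.
Step 4: Order so x ≤ y and verify: 142² + 297² = 20164 + 88209 = 108373 = n. ✓

n = 108373 = 142² + 297² (one valid representation with x ≤ y).


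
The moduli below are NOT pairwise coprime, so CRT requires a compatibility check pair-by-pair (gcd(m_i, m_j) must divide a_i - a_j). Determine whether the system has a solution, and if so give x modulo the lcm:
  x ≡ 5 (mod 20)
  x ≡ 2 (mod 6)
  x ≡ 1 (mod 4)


Moduli 20, 6, 4 are not pairwise coprime, so CRT works modulo lcm(m_i) when all pairwise compatibility conditions hold.
Pairwise compatibility: gcd(m_i, m_j) must divide a_i - a_j for every pair.
Merge one congruence at a time:
  Start: x ≡ 5 (mod 20).
  Combine with x ≡ 2 (mod 6): gcd(20, 6) = 2, and 2 - 5 = -3 is NOT divisible by 2.
    ⇒ system is inconsistent (no integer solution).

No solution (the system is inconsistent).


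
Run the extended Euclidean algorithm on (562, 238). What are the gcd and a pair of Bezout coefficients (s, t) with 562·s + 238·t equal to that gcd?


Euclidean algorithm on (562, 238) — divide until remainder is 0:
  562 = 2 · 238 + 86
  238 = 2 · 86 + 66
  86 = 1 · 66 + 20
  66 = 3 · 20 + 6
  20 = 3 · 6 + 2
  6 = 3 · 2 + 0
gcd(562, 238) = 2.
Track Bezout coefficients alongside the remainders: start with r₀ = 562 = a·1 + b·0 (s = 1, t = 0) and r₁ = 238 = a·0 + b·1 (s = 0, t = 1); each new remainder r_{k+1} = r_{k-1} − q_k·r_k inherits s_{k+1} = s_{k-1} − q_k·s_k, t_{k+1} = t_{k-1} − q_k·t_k, so r_k = a·s_k + b·t_k at every step:
  q = 2: r = 86, s = 1 − 2·0 = 1, t = 0 − 2·1 = -2  (check: 562·1 + 238·(-2) = 86)
  q = 2: r = 66, s = 0 − 2·1 = -2, t = 1 − 2·(-2) = 5  (check: 562·(-2) + 238·5 = 66)
  q = 1: r = 20, s = 1 − 1·(-2) = 3, t = -2 − 1·5 = -7  (check: 562·3 + 238·(-7) = 20)
  q = 3: r = 6, s = -2 − 3·3 = -11, t = 5 − 3·(-7) = 26  (check: 562·(-11) + 238·26 = 6)
  q = 3: r = 2, s = 3 − 3·(-11) = 36, t = -7 − 3·26 = -85  (check: 562·36 + 238·(-85) = 2)
The row with r = 2 (the gcd) gives the Bezout coefficients s = 36, t = -85.
Result: 562 · (36) + 238 · (-85) = 2.

gcd(562, 238) = 2; s = 36, t = -85 (check: 562·36 + 238·(-85) = 2).


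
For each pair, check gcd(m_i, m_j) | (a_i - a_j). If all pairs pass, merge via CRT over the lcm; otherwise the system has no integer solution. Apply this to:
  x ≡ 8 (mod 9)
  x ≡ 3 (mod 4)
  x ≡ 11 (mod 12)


Moduli 9, 4, 12 are not pairwise coprime, so CRT works modulo lcm(m_i) when all pairwise compatibility conditions hold.
Pairwise compatibility: gcd(m_i, m_j) must divide a_i - a_j for every pair.
Merge one congruence at a time:
  Start: x ≡ 8 (mod 9).
  Combine with x ≡ 3 (mod 4): gcd(9, 4) = 1; 3 - 8 = -5, which IS divisible by 1, so compatible.
    Write x = 8 + 9·t and substitute into x ≡ 3 (mod 4): 9·t ≡ 3 − 8 = -5 (mod 4).
    Reduce coefficients mod 4: 1·t ≡ 3 (mod 4).
    So t ≡ 3 (mod 4).
    Then x = 8 + 9·3 = 35, valid modulo lcm(9, 4) = 36: x ≡ 35 (mod 36).
  Combine with x ≡ 11 (mod 12): gcd(36, 12) = 12; 11 - 35 = -24, which IS divisible by 12, so compatible.
    Write x = 35 + 36·t and substitute into x ≡ 11 (mod 12): 36·t ≡ 11 − 35 = -24 (mod 12).
    Divide the congruence (and modulus) by g = 12: 3·t ≡ -2 (mod 1).
    Modulo 1 every t works; take t = 0.
    Then x = 35 + 36·0 = 35, valid modulo lcm(36, 12) = 36: x ≡ 35 (mod 36).
Verify: 35 mod 9 = 8, 35 mod 4 = 3, 35 mod 12 = 11.

x ≡ 35 (mod 36).


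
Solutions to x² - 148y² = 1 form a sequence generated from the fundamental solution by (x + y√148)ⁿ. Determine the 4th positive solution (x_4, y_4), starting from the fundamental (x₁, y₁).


Step 1: Find the fundamental solution (x₁, y₁) of x² - 148y² = 1.
  Expand √148 as a continued fraction. a₀ = ⌊√148⌋ = 12; iterate m_{k+1} = d_k·a_k − m_k, d_{k+1} = (148 − m_{k+1}²)/d_k, a_{k+1} = ⌊(a₀ + m_{k+1})/d_{k+1}⌋ (starting m₀ = 0, d₀ = 1), with convergents p_k = a_k·p_{k-1} + p_{k-2}, q_k = a_k·q_{k-1} + q_{k-2} (p₋₁ = 1, q₋₁ = 0):
  k = 0: a₀ = 12; p₀/q₀ = 12/1; p₀² − 148·q₀² = 144 − 148 = -4.
  k = 1: m = 12, d = 4, a = ⌊(12 + 12)/4⌋ = 6; p/q = (6·12 + 1)/(6·1 + 0) = 73/6; p² − 148·q² = 5329 − 5328 = 1.
  The first convergent with p² − 148·q² = 1 gives the fundamental solution (x₁, y₁) = (73, 6).
Step 2: Apply the recurrence (x_{n+1}, y_{n+1}) = (x₁x_n + 148y₁y_n, x₁y_n + y₁x_n) repeatedly.
  From (x_1, y_1) = (73, 6): x_2 = 73·73 + 148·6·6 = 10657; y_2 = 73·6 + 6·73 = 876.
  From (x_2, y_2) = (10657, 876): x_3 = 73·10657 + 148·6·876 = 1555849; y_3 = 73·876 + 6·10657 = 127890.
  From (x_3, y_3) = (1555849, 127890): x_4 = 73·1555849 + 148·6·127890 = 227143297; y_4 = 73·127890 + 6·1555849 = 18671064.
Step 3: Verify x_4² - 148·y_4² = 51594077372030209 - 51594077372030208 = 1 (should be 1). ✓

(x_1, y_1) = (73, 6); (x_4, y_4) = (227143297, 18671064).


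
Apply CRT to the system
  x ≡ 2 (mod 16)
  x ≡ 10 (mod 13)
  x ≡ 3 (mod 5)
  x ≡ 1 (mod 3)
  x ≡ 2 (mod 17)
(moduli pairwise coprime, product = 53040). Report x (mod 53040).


Product of moduli M = 16 · 13 · 5 · 3 · 17 = 53040.
Merge one congruence at a time:
  Start: x ≡ 2 (mod 16).
  Combine with x ≡ 10 (mod 13); new modulus lcm = 208.
    Write x = 2 + 16·t and substitute into x ≡ 10 (mod 13): 16·t ≡ 10 − 2 = 8 (mod 13).
    Reduce coefficients mod 13: 3·t ≡ 8 (mod 13).
    The inverse of 3 mod 13 is 9 (since 3·9 = 27 = 2·13 + 1), so t ≡ 9·8 = 72 ≡ 7 (mod 13).
    Then x = 2 + 16·7 = 114, valid modulo lcm(16, 13) = 208: x ≡ 114 (mod 208).
  Combine with x ≡ 3 (mod 5); new modulus lcm = 1040.
    Write x = 114 + 208·t and substitute into x ≡ 3 (mod 5): 208·t ≡ 3 − 114 = -111 (mod 5).
    Reduce coefficients mod 5: 3·t ≡ 4 (mod 5).
    The inverse of 3 mod 5 is 2 (since 3·2 = 6 = 1·5 + 1), so t ≡ 2·4 = 8 ≡ 3 (mod 5).
    Then x = 114 + 208·3 = 738, valid modulo lcm(208, 5) = 1040: x ≡ 738 (mod 1040).
  Combine with x ≡ 1 (mod 3); new modulus lcm = 3120.
    Write x = 738 + 1040·t and substitute into x ≡ 1 (mod 3): 1040·t ≡ 1 − 738 = -737 (mod 3).
    Reduce coefficients mod 3: 2·t ≡ 1 (mod 3).
    The inverse of 2 mod 3 is 2 (since 2·2 = 4 = 1·3 + 1), so t ≡ 2·1 = 2 ≡ 2 (mod 3).
    Then x = 738 + 1040·2 = 2818, valid modulo lcm(1040, 3) = 3120: x ≡ 2818 (mod 3120).
  Combine with x ≡ 2 (mod 17); new modulus lcm = 53040.
    Write x = 2818 + 3120·t and substitute into x ≡ 2 (mod 17): 3120·t ≡ 2 − 2818 = -2816 (mod 17).
    Reduce coefficients mod 17: 9·t ≡ 6 (mod 17).
    The inverse of 9 mod 17 is 2 (since 9·2 = 18 = 1·17 + 1), so t ≡ 2·6 = 12 ≡ 12 (mod 17).
    Then x = 2818 + 3120·12 = 40258, valid modulo lcm(3120, 17) = 53040: x ≡ 40258 (mod 53040).
Verify against each original: 40258 mod 16 = 2, 40258 mod 13 = 10, 40258 mod 5 = 3, 40258 mod 3 = 1, 40258 mod 17 = 2.

x ≡ 40258 (mod 53040).


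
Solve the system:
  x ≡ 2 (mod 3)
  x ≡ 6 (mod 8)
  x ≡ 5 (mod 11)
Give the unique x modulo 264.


Moduli 3, 8, 11 are pairwise coprime; by CRT there is a unique solution modulo M = 3 · 8 · 11 = 264.
Solve pairwise, accumulating the modulus:
  Start with x ≡ 2 (mod 3).
  Combine with x ≡ 6 (mod 8): since gcd(3, 8) = 1, we get a unique residue mod 24.
    Write x = 2 + 3·t and substitute into x ≡ 6 (mod 8): 3·t ≡ 6 − 2 = 4 (mod 8).
    The inverse of 3 mod 8 is 3 (since 3·3 = 9 = 1·8 + 1), so t ≡ 3·4 = 12 ≡ 4 (mod 8).
    Then x = 2 + 3·4 = 14, valid modulo lcm(3, 8) = 24: x ≡ 14 (mod 24).
  Combine with x ≡ 5 (mod 11): since gcd(24, 11) = 1, we get a unique residue mod 264.
    Write x = 14 + 24·t and substitute into x ≡ 5 (mod 11): 24·t ≡ 5 − 14 = -9 (mod 11).
    Reduce coefficients mod 11: 2·t ≡ 2 (mod 11).
    The inverse of 2 mod 11 is 6 (since 2·6 = 12 = 1·11 + 1), so t ≡ 6·2 = 12 ≡ 1 (mod 11).
    Then x = 14 + 24·1 = 38, valid modulo lcm(24, 11) = 264: x ≡ 38 (mod 264).
Verify: 38 mod 3 = 2 ✓, 38 mod 8 = 6 ✓, 38 mod 11 = 5 ✓.

x ≡ 38 (mod 264).


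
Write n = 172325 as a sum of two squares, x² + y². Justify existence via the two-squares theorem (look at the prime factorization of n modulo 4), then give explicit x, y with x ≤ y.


Step 1: Factor n = 172325 = 5^2 · 61 · 113.
Step 2: Check the mod-4 condition on each prime factor: 5 ≡ 1 (mod 4), exponent 2; 61 ≡ 1 (mod 4), exponent 1; 113 ≡ 1 (mod 4), exponent 1.
All primes ≡ 3 (mod 4) appear to even exponent (or don't appear), so by the two-squares theorem n IS expressible as a sum of two squares.
Step 3: Build a representation. Group n = k² · m with k = 5 and m = 61 · 113 = 6893 (a product of primes ≡ 1 (mod 4)); a representation of m scales to one of n via (k·x)² + (k·y)² = k²(x² + y²). Each prime p ≡ 1 (mod 4) is itself a sum of two squares; find a² by testing p − a² for a perfect square:
  61: 61 − 1² = 60, 61 − 2² = 57, 61 − 3² = 52, 61 − 4² = 45, 61 − 5² = 36 = 6² ⇒ 61 = 5² + 6².
  113: 113 − 1² = 112, 113 − 2² = 109, 113 − 3² = 104, 113 − 4² = 97, 113 − 5² = 88, 113 − 6² = 77, 113 − 7² = 64 = 8² ⇒ 113 = 7² + 8².
  Combine using the Brahmagupta–Fibonacci identity (a² + b²)(c² + d²) = (ac − bd)² + (ad + bc)² = (ac + bd)² + (ad − bc)²:
  61 · 113 = 6893: from (5² + 6²)(7² + 8²), take (5·7 − 6·8, 5·8 + 6·7) = (35 − 48, 40 + 42) = (-13, 82); dropping signs (only squares matter) gives (13, 82); check 13² + 82² = 169 + 6724 = 6893 ✓.
  Scale by k = 5: (5·13, 5·82) = (65, 410).
Step 4: Order so x ≤ y and verify: 65² + 410² = 4225 + 168100 = 172325 = n. ✓

n = 172325 = 65² + 410² (one valid representation with x ≤ y).


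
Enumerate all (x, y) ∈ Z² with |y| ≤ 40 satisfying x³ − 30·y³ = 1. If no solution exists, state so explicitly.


The equation is x³ - 30y³ = 1. For fixed y, x³ = 30·y³ + 1, so a solution requires the RHS to be a perfect cube.
Strategy: iterate y from -40 to 40, compute RHS = 30·y³ + 1, and check whether it is a (positive or negative) perfect cube.
Check small values of y:
  y = 0: RHS = 1 = (1)³ ⇒ x = 1 works.
  y = 1: RHS = 31 is not a perfect cube.
  y = -1: RHS = -29 is not a perfect cube.
  y = 2: RHS = 241 is not a perfect cube.
  y = -2: RHS = -239 is not a perfect cube.
  y = 3: RHS = 811 is not a perfect cube.
  y = -3: RHS = -809 is not a perfect cube.
Continuing the search up to |y| = 40 finds no further solutions beyond those listed.
Collected solutions: (1, 0).

Solutions (with |y| ≤ 40): (1, 0).


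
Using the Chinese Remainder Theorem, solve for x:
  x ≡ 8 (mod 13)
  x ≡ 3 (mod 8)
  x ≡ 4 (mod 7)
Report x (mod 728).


Moduli 13, 8, 7 are pairwise coprime; by CRT there is a unique solution modulo M = 13 · 8 · 7 = 728.
Solve pairwise, accumulating the modulus:
  Start with x ≡ 8 (mod 13).
  Combine with x ≡ 3 (mod 8): since gcd(13, 8) = 1, we get a unique residue mod 104.
    Write x = 8 + 13·t and substitute into x ≡ 3 (mod 8): 13·t ≡ 3 − 8 = -5 (mod 8).
    Reduce coefficients mod 8: 5·t ≡ 3 (mod 8).
    The inverse of 5 mod 8 is 5 (since 5·5 = 25 = 3·8 + 1), so t ≡ 5·3 = 15 ≡ 7 (mod 8).
    Then x = 8 + 13·7 = 99, valid modulo lcm(13, 8) = 104: x ≡ 99 (mod 104).
  Combine with x ≡ 4 (mod 7): since gcd(104, 7) = 1, we get a unique residue mod 728.
    Write x = 99 + 104·t and substitute into x ≡ 4 (mod 7): 104·t ≡ 4 − 99 = -95 (mod 7).
    Reduce coefficients mod 7: 6·t ≡ 3 (mod 7).
    The inverse of 6 mod 7 is 6 (since 6·6 = 36 = 5·7 + 1), so t ≡ 6·3 = 18 ≡ 4 (mod 7).
    Then x = 99 + 104·4 = 515, valid modulo lcm(104, 7) = 728: x ≡ 515 (mod 728).
Verify: 515 mod 13 = 8 ✓, 515 mod 8 = 3 ✓, 515 mod 7 = 4 ✓.

x ≡ 515 (mod 728).


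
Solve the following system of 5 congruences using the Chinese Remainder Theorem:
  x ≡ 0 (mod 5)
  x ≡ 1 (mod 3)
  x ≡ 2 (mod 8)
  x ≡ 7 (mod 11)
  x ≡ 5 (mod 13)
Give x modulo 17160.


Product of moduli M = 5 · 3 · 8 · 11 · 13 = 17160.
Merge one congruence at a time:
  Start: x ≡ 0 (mod 5).
  Combine with x ≡ 1 (mod 3); new modulus lcm = 15.
    Write x = 0 + 5·t and substitute into x ≡ 1 (mod 3): 5·t ≡ 1 − 0 = 1 (mod 3).
    Reduce coefficients mod 3: 2·t ≡ 1 (mod 3).
    The inverse of 2 mod 3 is 2 (since 2·2 = 4 = 1·3 + 1), so t ≡ 2·1 = 2 ≡ 2 (mod 3).
    Then x = 0 + 5·2 = 10, valid modulo lcm(5, 3) = 15: x ≡ 10 (mod 15).
  Combine with x ≡ 2 (mod 8); new modulus lcm = 120.
    Write x = 10 + 15·t and substitute into x ≡ 2 (mod 8): 15·t ≡ 2 − 10 = -8 (mod 8).
    Reduce coefficients mod 8: 7·t ≡ 0 (mod 8).
    The inverse of 7 mod 8 is 7 (since 7·7 = 49 = 6·8 + 1), so t ≡ 7·0 = 0 ≡ 0 (mod 8).
    Then x = 10 + 15·0 = 10, valid modulo lcm(15, 8) = 120: x ≡ 10 (mod 120).
  Combine with x ≡ 7 (mod 11); new modulus lcm = 1320.
    Write x = 10 + 120·t and substitute into x ≡ 7 (mod 11): 120·t ≡ 7 − 10 = -3 (mod 11).
    Reduce coefficients mod 11: 10·t ≡ 8 (mod 11).
    The inverse of 10 mod 11 is 10 (since 10·10 = 100 = 9·11 + 1), so t ≡ 10·8 = 80 ≡ 3 (mod 11).
    Then x = 10 + 120·3 = 370, valid modulo lcm(120, 11) = 1320: x ≡ 370 (mod 1320).
  Combine with x ≡ 5 (mod 13); new modulus lcm = 17160.
    Write x = 370 + 1320·t and substitute into x ≡ 5 (mod 13): 1320·t ≡ 5 − 370 = -365 (mod 13).
    Reduce coefficients mod 13: 7·t ≡ 12 (mod 13).
    The inverse of 7 mod 13 is 2 (since 7·2 = 14 = 1·13 + 1), so t ≡ 2·12 = 24 ≡ 11 (mod 13).
    Then x = 370 + 1320·11 = 14890, valid modulo lcm(1320, 13) = 17160: x ≡ 14890 (mod 17160).
Verify against each original: 14890 mod 5 = 0, 14890 mod 3 = 1, 14890 mod 8 = 2, 14890 mod 11 = 7, 14890 mod 13 = 5.

x ≡ 14890 (mod 17160).


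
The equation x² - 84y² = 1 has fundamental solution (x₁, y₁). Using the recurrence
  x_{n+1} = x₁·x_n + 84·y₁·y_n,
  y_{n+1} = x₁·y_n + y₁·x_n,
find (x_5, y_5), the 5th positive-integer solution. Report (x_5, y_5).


Step 1: Find the fundamental solution (x₁, y₁) of x² - 84y² = 1.
  Expand √84 as a continued fraction. a₀ = ⌊√84⌋ = 9; iterate m_{k+1} = d_k·a_k − m_k, d_{k+1} = (84 − m_{k+1}²)/d_k, a_{k+1} = ⌊(a₀ + m_{k+1})/d_{k+1}⌋ (starting m₀ = 0, d₀ = 1), with convergents p_k = a_k·p_{k-1} + p_{k-2}, q_k = a_k·q_{k-1} + q_{k-2} (p₋₁ = 1, q₋₁ = 0):
  k = 0: a₀ = 9; p₀/q₀ = 9/1; p₀² − 84·q₀² = 81 − 84 = -3.
  k = 1: m = 9, d = 3, a = ⌊(9 + 9)/3⌋ = 6; p/q = (6·9 + 1)/(6·1 + 0) = 55/6; p² − 84·q² = 3025 − 3024 = 1.
  The first convergent with p² − 84·q² = 1 gives the fundamental solution (x₁, y₁) = (55, 6).
Step 2: Apply the recurrence (x_{n+1}, y_{n+1}) = (x₁x_n + 84y₁y_n, x₁y_n + y₁x_n) repeatedly.
  From (x_1, y_1) = (55, 6): x_2 = 55·55 + 84·6·6 = 6049; y_2 = 55·6 + 6·55 = 660.
  From (x_2, y_2) = (6049, 660): x_3 = 55·6049 + 84·6·660 = 665335; y_3 = 55·660 + 6·6049 = 72594.
  From (x_3, y_3) = (665335, 72594): x_4 = 55·665335 + 84·6·72594 = 73180801; y_4 = 55·72594 + 6·665335 = 7984680.
  From (x_4, y_4) = (73180801, 7984680): x_5 = 55·73180801 + 84·6·7984680 = 8049222775; y_5 = 55·7984680 + 6·73180801 = 878242206.
Step 3: Verify x_5² - 84·y_5² = 64789987281578700625 - 64789987281578700624 = 1 (should be 1). ✓

(x_1, y_1) = (55, 6); (x_5, y_5) = (8049222775, 878242206).


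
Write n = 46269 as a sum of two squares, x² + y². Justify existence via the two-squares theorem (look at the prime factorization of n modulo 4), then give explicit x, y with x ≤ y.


Step 1: Factor n = 46269 = 3^2 · 53 · 97.
Step 2: Check the mod-4 condition on each prime factor: 3 ≡ 3 (mod 4), exponent 2 (must be even); 53 ≡ 1 (mod 4), exponent 1; 97 ≡ 1 (mod 4), exponent 1.
All primes ≡ 3 (mod 4) appear to even exponent (or don't appear), so by the two-squares theorem n IS expressible as a sum of two squares.
Step 3: Build a representation. Group n = k² · m with k = 3 and m = 53 · 97 = 5141 (a product of primes ≡ 1 (mod 4)); a representation of m scales to one of n via (k·x)² + (k·y)² = k²(x² + y²). Each prime p ≡ 1 (mod 4) is itself a sum of two squares; find a² by testing p − a² for a perfect square:
  53: 53 − 1² = 52, 53 − 2² = 49 = 7² ⇒ 53 = 2² + 7².
  97: 97 − 1² = 96, 97 − 2² = 93, 97 − 3² = 88, 97 − 4² = 81 = 9² ⇒ 97 = 4² + 9².
  Combine using the Brahmagupta–Fibonacci identity (a² + b²)(c² + d²) = (ac − bd)² + (ad + bc)² = (ac + bd)² + (ad − bc)²:
  53 · 97 = 5141: from (2² + 7²)(4² + 9²), take (2·4 − 7·9, 2·9 + 7·4) = (8 − 63, 18 + 28) = (-55, 46); dropping signs (only squares matter) gives (55, 46); check 55² + 46² = 3025 + 2116 = 5141 ✓.
  Scale by k = 3: (3·55, 3·46) = (165, 138).
Step 4: Order so x ≤ y and verify: 138² + 165² = 19044 + 27225 = 46269 = n. ✓

n = 46269 = 138² + 165² (one valid representation with x ≤ y).


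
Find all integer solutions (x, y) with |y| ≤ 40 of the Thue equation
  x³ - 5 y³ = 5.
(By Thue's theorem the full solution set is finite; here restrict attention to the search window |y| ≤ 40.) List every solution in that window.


The equation is x³ - 5y³ = 5. For fixed y, x³ = 5·y³ + 5, so a solution requires the RHS to be a perfect cube.
Strategy: iterate y from -40 to 40, compute RHS = 5·y³ + 5, and check whether it is a (positive or negative) perfect cube.
Check small values of y:
  y = 0: RHS = 5 is not a perfect cube.
  y = 1: RHS = 10 is not a perfect cube.
  y = -1: RHS = 0 = (0)³ ⇒ x = 0 works.
  y = 2: RHS = 45 is not a perfect cube.
  y = -2: RHS = -35 is not a perfect cube.
  y = 3: RHS = 140 is not a perfect cube.
  y = -3: RHS = -130 is not a perfect cube.
Continuing the search up to |y| = 40 finds no further solutions beyond those listed.
Collected solutions: (0, -1).

Solutions (with |y| ≤ 40): (0, -1).


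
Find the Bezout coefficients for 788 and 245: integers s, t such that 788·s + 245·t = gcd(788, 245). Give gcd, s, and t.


Euclidean algorithm on (788, 245) — divide until remainder is 0:
  788 = 3 · 245 + 53
  245 = 4 · 53 + 33
  53 = 1 · 33 + 20
  33 = 1 · 20 + 13
  20 = 1 · 13 + 7
  13 = 1 · 7 + 6
  7 = 1 · 6 + 1
  6 = 6 · 1 + 0
gcd(788, 245) = 1.
Track Bezout coefficients alongside the remainders: start with r₀ = 788 = a·1 + b·0 (s = 1, t = 0) and r₁ = 245 = a·0 + b·1 (s = 0, t = 1); each new remainder r_{k+1} = r_{k-1} − q_k·r_k inherits s_{k+1} = s_{k-1} − q_k·s_k, t_{k+1} = t_{k-1} − q_k·t_k, so r_k = a·s_k + b·t_k at every step:
  q = 3: r = 53, s = 1 − 3·0 = 1, t = 0 − 3·1 = -3  (check: 788·1 + 245·(-3) = 53)
  q = 4: r = 33, s = 0 − 4·1 = -4, t = 1 − 4·(-3) = 13  (check: 788·(-4) + 245·13 = 33)
  q = 1: r = 20, s = 1 − 1·(-4) = 5, t = -3 − 1·13 = -16  (check: 788·5 + 245·(-16) = 20)
  q = 1: r = 13, s = -4 − 1·5 = -9, t = 13 − 1·(-16) = 29  (check: 788·(-9) + 245·29 = 13)
  q = 1: r = 7, s = 5 − 1·(-9) = 14, t = -16 − 1·29 = -45  (check: 788·14 + 245·(-45) = 7)
  q = 1: r = 6, s = -9 − 1·14 = -23, t = 29 − 1·(-45) = 74  (check: 788·(-23) + 245·74 = 6)
  q = 1: r = 1, s = 14 − 1·(-23) = 37, t = -45 − 1·74 = -119  (check: 788·37 + 245·(-119) = 1)
The row with r = 1 (the gcd) gives the Bezout coefficients s = 37, t = -119.
Result: 788 · (37) + 245 · (-119) = 1.

gcd(788, 245) = 1; s = 37, t = -119 (check: 788·37 + 245·(-119) = 1).


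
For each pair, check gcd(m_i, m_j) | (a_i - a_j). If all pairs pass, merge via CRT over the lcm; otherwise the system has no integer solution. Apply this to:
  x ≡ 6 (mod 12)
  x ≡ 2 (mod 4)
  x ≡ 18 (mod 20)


Moduli 12, 4, 20 are not pairwise coprime, so CRT works modulo lcm(m_i) when all pairwise compatibility conditions hold.
Pairwise compatibility: gcd(m_i, m_j) must divide a_i - a_j for every pair.
Merge one congruence at a time:
  Start: x ≡ 6 (mod 12).
  Combine with x ≡ 2 (mod 4): gcd(12, 4) = 4; 2 - 6 = -4, which IS divisible by 4, so compatible.
    Write x = 6 + 12·t and substitute into x ≡ 2 (mod 4): 12·t ≡ 2 − 6 = -4 (mod 4).
    Divide the congruence (and modulus) by g = 4: 3·t ≡ -1 (mod 1).
    Modulo 1 every t works; take t = 0.
    Then x = 6 + 12·0 = 6, valid modulo lcm(12, 4) = 12: x ≡ 6 (mod 12).
  Combine with x ≡ 18 (mod 20): gcd(12, 20) = 4; 18 - 6 = 12, which IS divisible by 4, so compatible.
    Write x = 6 + 12·t and substitute into x ≡ 18 (mod 20): 12·t ≡ 18 − 6 = 12 (mod 20).
    Divide the congruence (and modulus) by g = 4: 3·t ≡ 3 (mod 5).
    The inverse of 3 mod 5 is 2 (since 3·2 = 6 = 1·5 + 1), so t ≡ 2·3 = 6 ≡ 1 (mod 5).
    Then x = 6 + 12·1 = 18, valid modulo lcm(12, 20) = 60: x ≡ 18 (mod 60).
Verify: 18 mod 12 = 6, 18 mod 4 = 2, 18 mod 20 = 18.

x ≡ 18 (mod 60).


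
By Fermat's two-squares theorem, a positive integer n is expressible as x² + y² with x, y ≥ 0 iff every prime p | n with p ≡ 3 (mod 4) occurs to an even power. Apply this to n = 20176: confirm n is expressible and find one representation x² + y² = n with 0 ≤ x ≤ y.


Step 1: Factor n = 20176 = 2^4 · 13 · 97.
Step 2: Check the mod-4 condition on each prime factor: 2 = 2 (special); 13 ≡ 1 (mod 4), exponent 1; 97 ≡ 1 (mod 4), exponent 1.
All primes ≡ 3 (mod 4) appear to even exponent (or don't appear), so by the two-squares theorem n IS expressible as a sum of two squares.
Step 3: Build a representation. Group n = k² · m with k = 4 and m = 13 · 97 = 1261 (a product of primes ≡ 1 (mod 4)); a representation of m scales to one of n via (k·x)² + (k·y)² = k²(x² + y²). Each prime p ≡ 1 (mod 4) is itself a sum of two squares; find a² by testing p − a² for a perfect square:
  13: 13 − 1² = 12, 13 − 2² = 9 = 3² ⇒ 13 = 2² + 3².
  97: 97 − 1² = 96, 97 − 2² = 93, 97 − 3² = 88, 97 − 4² = 81 = 9² ⇒ 97 = 4² + 9².
  Combine using the Brahmagupta–Fibonacci identity (a² + b²)(c² + d²) = (ac − bd)² + (ad + bc)² = (ac + bd)² + (ad − bc)²:
  13 · 97 = 1261: from (2² + 3²)(4² + 9²), take (2·4 − 3·9, 2·9 + 3·4) = (8 − 27, 18 + 12) = (-19, 30); dropping signs (only squares matter) gives (19, 30); check 19² + 30² = 361 + 900 = 1261 ✓.
  Scale by k = 4: (4·19, 4·30) = (76, 120).
Step 4: Order so x ≤ y and verify: 76² + 120² = 5776 + 14400 = 20176 = n. ✓

n = 20176 = 76² + 120² (one valid representation with x ≤ y).


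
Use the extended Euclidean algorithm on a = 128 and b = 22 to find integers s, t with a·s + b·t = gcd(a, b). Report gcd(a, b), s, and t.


Euclidean algorithm on (128, 22) — divide until remainder is 0:
  128 = 5 · 22 + 18
  22 = 1 · 18 + 4
  18 = 4 · 4 + 2
  4 = 2 · 2 + 0
gcd(128, 22) = 2.
Track Bezout coefficients alongside the remainders: start with r₀ = 128 = a·1 + b·0 (s = 1, t = 0) and r₁ = 22 = a·0 + b·1 (s = 0, t = 1); each new remainder r_{k+1} = r_{k-1} − q_k·r_k inherits s_{k+1} = s_{k-1} − q_k·s_k, t_{k+1} = t_{k-1} − q_k·t_k, so r_k = a·s_k + b·t_k at every step:
  q = 5: r = 18, s = 1 − 5·0 = 1, t = 0 − 5·1 = -5  (check: 128·1 + 22·(-5) = 18)
  q = 1: r = 4, s = 0 − 1·1 = -1, t = 1 − 1·(-5) = 6  (check: 128·(-1) + 22·6 = 4)
  q = 4: r = 2, s = 1 − 4·(-1) = 5, t = -5 − 4·6 = -29  (check: 128·5 + 22·(-29) = 2)
The row with r = 2 (the gcd) gives the Bezout coefficients s = 5, t = -29.
Result: 128 · (5) + 22 · (-29) = 2.

gcd(128, 22) = 2; s = 5, t = -29 (check: 128·5 + 22·(-29) = 2).
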